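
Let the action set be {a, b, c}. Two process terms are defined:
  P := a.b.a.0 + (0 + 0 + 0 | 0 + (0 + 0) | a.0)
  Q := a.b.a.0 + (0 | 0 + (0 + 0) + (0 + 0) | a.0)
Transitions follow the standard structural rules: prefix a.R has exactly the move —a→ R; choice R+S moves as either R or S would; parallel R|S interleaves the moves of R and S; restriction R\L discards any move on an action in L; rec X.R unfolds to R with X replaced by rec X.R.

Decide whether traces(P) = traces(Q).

traces(P) = traces(Q)

Reachable graph of P (5 states):
  p0 = a.b.a.0 + (0 + 0 + 0 | 0 + (0 + 0) | a.0) → =a=> p1, =a=> p2
  p1 = (0 + 0) | 0 → stopped
  p2 = b.a.0 → =b=> p3
  p3 = a.0 → =a=> p4
  p4 = 0 → stopped
Reachable graph of Q (5 states):
  q0 = a.b.a.0 + (0 | 0 + (0 + 0) + (0 + 0) | a.0) → =a=> q1, =a=> q2
  q1 = (0 + 0) | 0 → stopped
  q2 = b.a.0 → =b=> q3
  q3 = a.0 → =a=> q4
  q4 = 0 → stopped
Partition-refinement fixed point:
  B0 = {p0, q0}
  B1 = {p1, p4, q1, q4}
  B2 = {p2, q2}
  B3 = {p3, q3}
p0 ∈ B0, q0 ∈ B0 → same block
Bisimilar ⇒ trace-equivalent.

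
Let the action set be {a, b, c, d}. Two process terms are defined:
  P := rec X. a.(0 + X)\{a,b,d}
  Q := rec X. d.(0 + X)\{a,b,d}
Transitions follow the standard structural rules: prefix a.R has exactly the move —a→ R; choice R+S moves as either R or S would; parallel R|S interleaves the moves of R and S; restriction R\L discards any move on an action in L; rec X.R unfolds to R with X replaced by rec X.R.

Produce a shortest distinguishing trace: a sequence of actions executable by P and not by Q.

LTS(P): 2 reachable states
  s0 = rec X. a.(0 + X)\{a,b,d} has moves --a--▸ s1
  s1 = (0 + (rec X. a.(0 + X)\{a,b,d}))\{a,b,d} has moves deadlocked
LTS(Q): 2 reachable states
  t0 = rec X. d.(0 + X)\{a,b,d} has moves --d--▸ t1
  t1 = (0 + (rec X. d.(0 + X)\{a,b,d}))\{a,b,d} has moves deadlocked
Trace ⟨a⟩ through P, begin at {s0}:
  [1] a ⇒ {s1}
  P completes σ.
Trace ⟨a⟩ through Q, begin at {t0}:
  [1] a ⇒ ∅ (Q stuck)

a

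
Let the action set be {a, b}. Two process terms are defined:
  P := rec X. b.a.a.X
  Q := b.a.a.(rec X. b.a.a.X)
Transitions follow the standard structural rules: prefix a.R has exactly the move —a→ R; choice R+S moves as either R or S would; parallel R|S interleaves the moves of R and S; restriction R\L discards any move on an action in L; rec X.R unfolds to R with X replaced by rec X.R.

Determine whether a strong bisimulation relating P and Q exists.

P ~ Q

LTS(P): 3 reachable states
  u0 = rec X. b.a.a.X ⊢ -b-> u1
  u1 = a.a.(rec X. b.a.a.X) ⊢ -a-> u2
  u2 = a.(rec X. b.a.a.X) ⊢ -a-> u0
LTS(Q): 4 reachable states
  v0 = b.a.a.(rec X. b.a.a.X) ⊢ -b-> v1
  v1 = a.a.(rec X. b.a.a.X) ⊢ -a-> v2
  v2 = a.(rec X. b.a.a.X) ⊢ -a-> v3
  v3 = rec X. b.a.a.X ⊢ -b-> v1
Partition-refinement fixed point:
  B0 = {u0, v0, v3}
  B1 = {u1, v1}
  B2 = {u2, v2}
u0 ∈ B0, v0 ∈ B0 → same block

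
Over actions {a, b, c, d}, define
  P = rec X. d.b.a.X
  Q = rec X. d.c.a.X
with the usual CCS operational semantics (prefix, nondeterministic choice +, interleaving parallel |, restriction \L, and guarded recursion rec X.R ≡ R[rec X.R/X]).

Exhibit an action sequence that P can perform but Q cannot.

LTS(P): 3 reachable states
  p0 = rec X. d.b.a.X ⊢ =d=> p1
  p1 = b.a.(rec X. d.b.a.X) ⊢ =b=> p2
  p2 = a.(rec X. d.b.a.X) ⊢ =a=> p0
LTS(Q): 3 reachable states
  q0 = rec X. d.c.a.X ⊢ =d=> q1
  q1 = c.a.(rec X. d.c.a.X) ⊢ =c=> q2
  q2 = a.(rec X. d.c.a.X) ⊢ =a=> q0
Executing db from P (initial set {p0}):
  after d @ step 1: {p1}
  after b @ step 2: {p2}
  P completes σ.
Executing db from Q (initial set {q0}):
  after d @ step 1: {q1}
  after b @ step 2: ∅ (Q stuck)

db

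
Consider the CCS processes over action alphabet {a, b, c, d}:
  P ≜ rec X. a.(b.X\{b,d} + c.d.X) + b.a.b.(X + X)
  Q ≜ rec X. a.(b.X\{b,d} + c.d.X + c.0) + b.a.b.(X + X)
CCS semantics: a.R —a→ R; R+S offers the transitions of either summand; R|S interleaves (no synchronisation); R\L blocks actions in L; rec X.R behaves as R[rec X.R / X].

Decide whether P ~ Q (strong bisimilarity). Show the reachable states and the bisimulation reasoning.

Reachable graph of P (9 states):
  s0 = rec X. a.(b.X\{b,d} + c.d.X) + b.a.b.(X + X) → =a=> s1, =b=> s2
  s1 = b.(rec X. a.(b.X\{b,d} + c.d.X) + b.a.b.(X + X))\{b,d} + c.d.(rec X. a.(b.X\{b,d} + c.d.X) + b.a.b.(X + X)) → =b=> s3, =c=> s4
  s2 = a.b.((rec X. a.(b.X\{b,d} + c.d.X) + b.a.b.(X + X)) + (rec X. a.(b.X\{b,d} + c.d.X) + b.a.b.(X + X))) → =a=> s5
  s3 = (rec X. a.(b.X\{b,d} + c.d.X) + b.a.b.(X + X))\{b,d} → =a=> s6
  s4 = d.(rec X. a.(b.X\{b,d} + c.d.X) + b.a.b.(X + X)) → =d=> s0
  s5 = b.((rec X. a.(b.X\{b,d} + c.d.X) + b.a.b.(X + X)) + (rec X. a.(b.X\{b,d} + c.d.X) + b.a.b.(X + X))) → =b=> s7
  s6 = (b.(rec X. a.(b.X\{b,d} + c.d.X) + b.a.b.(X + X))\{b,d} + c.d.(rec X. a.(b.X\{b,d} + c.d.X) + b.a.b.(X + X)))\{b,d} → =c=> s8
  s7 = (rec X. a.(b.X\{b,d} + c.d.X) + b.a.b.(X + X)) + (rec X. a.(b.X\{b,d} + c.d.X) + b.a.b.(X + X)) → =a=> s1, =b=> s2
  s8 = (d.(rec X. a.(b.X\{b,d} + c.d.X) + b.a.b.(X + X)))\{b,d} → ·
Reachable graph of Q (11 states):
  t0 = rec X. a.(b.X\{b,d} + c.d.X + c.0) + b.a.b.(X + X) → =a=> t1, =b=> t2
  t1 = b.(rec X. a.(b.X\{b,d} + c.d.X + c.0) + b.a.b.(X + X))\{b,d} + c.d.(rec X. a.(b.X\{b,d} + c.d.X + c.0) + b.a.b.(X + X)) + c.0 → =b=> t3, =c=> t4, =c=> t5
  t2 = a.b.((rec X. a.(b.X\{b,d} + c.d.X + c.0) + b.a.b.(X + X)) + (rec X. a.(b.X\{b,d} + c.d.X + c.0) + b.a.b.(X + X))) → =a=> t6
  t3 = (rec X. a.(b.X\{b,d} + c.d.X + c.0) + b.a.b.(X + X))\{b,d} → =a=> t7
  t4 = 0 → ·
  t5 = d.(rec X. a.(b.X\{b,d} + c.d.X + c.0) + b.a.b.(X + X)) → =d=> t0
  t6 = b.((rec X. a.(b.X\{b,d} + c.d.X + c.0) + b.a.b.(X + X)) + (rec X. a.(b.X\{b,d} + c.d.X + c.0) + b.a.b.(X + X))) → =b=> t8
  t7 = (b.(rec X. a.(b.X\{b,d} + c.d.X + c.0) + b.a.b.(X + X))\{b,d} + c.d.(rec X. a.(b.X\{b,d} + c.d.X + c.0) + b.a.b.(X + X)) + c.0)\{b,d} → =c=> t10, =c=> t9
  t8 = (rec X. a.(b.X\{b,d} + c.d.X + c.0) + b.a.b.(X + X)) + (rec X. a.(b.X\{b,d} + c.d.X + c.0) + b.a.b.(X + X)) → =a=> t1, =b=> t2
  t9 = (d.(rec X. a.(b.X\{b,d} + c.d.X + c.0) + b.a.b.(X + X)))\{b,d} → ·
  t10 = 0\{b,d} → ·
Partition-refinement fixed point:
  B0 = {s0, s7}
  B1 = {s1}
  B2 = {s4}
  B3 = {s3, t3}
  B4 = {s6, t7}
  B5 = {s8, t10, t4, t9}
  B6 = {s2}
  B7 = {s5}
  B8 = {t0, t8}
  B9 = {t2}
  B10 = {t6}
  B11 = {t1}
  B12 = {t5}
s0 ∈ B0, t0 ∈ B8 → different blocks

P ≁ Q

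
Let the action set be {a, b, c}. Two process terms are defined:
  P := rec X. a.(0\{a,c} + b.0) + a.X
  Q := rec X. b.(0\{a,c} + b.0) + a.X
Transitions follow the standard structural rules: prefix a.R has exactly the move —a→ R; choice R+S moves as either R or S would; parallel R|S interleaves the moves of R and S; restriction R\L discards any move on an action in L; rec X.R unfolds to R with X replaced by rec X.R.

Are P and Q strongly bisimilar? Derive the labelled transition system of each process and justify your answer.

LTS(P): 3 reachable states
  m0 = rec X. a.(0\{a,c} + b.0) + a.X | ··a··> m0, ··a··> m1
  m1 = 0\{a,c} + b.0 | ··b··> m2
  m2 = 0 | ·
LTS(Q): 3 reachable states
  n0 = rec X. b.(0\{a,c} + b.0) + a.X | ··a··> n0, ··b··> n1
  n1 = 0\{a,c} + b.0 | ··b··> n2
  n2 = 0 | ·
Partition-refinement fixed point:
  B0 = {m0}
  B1 = {m1, n1}
  B2 = {m2, n2}
  B3 = {n0}
m0 ∈ B0, n0 ∈ B3 → different blocks

NO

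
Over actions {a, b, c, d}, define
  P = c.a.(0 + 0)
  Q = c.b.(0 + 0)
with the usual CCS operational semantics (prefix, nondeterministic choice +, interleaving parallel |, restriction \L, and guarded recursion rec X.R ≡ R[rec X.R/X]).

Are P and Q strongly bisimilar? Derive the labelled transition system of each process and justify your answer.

P's transition system — 3 states:
  m0 = c.a.(0 + 0) | =c=> m1
  m1 = a.(0 + 0) | =a=> m2
  m2 = 0 + 0 | deadlocked
Q's transition system — 3 states:
  n0 = c.b.(0 + 0) | =c=> n1
  n1 = b.(0 + 0) | =b=> n2
  n2 = 0 + 0 | deadlocked
Bisimilarity quotient blocks:
  B0 = {m0}
  B1 = {m1}
  B2 = {m2, n2}
  B3 = {n0}
  B4 = {n1}
m0 ∈ B0, n0 ∈ B3 → different blocks

NO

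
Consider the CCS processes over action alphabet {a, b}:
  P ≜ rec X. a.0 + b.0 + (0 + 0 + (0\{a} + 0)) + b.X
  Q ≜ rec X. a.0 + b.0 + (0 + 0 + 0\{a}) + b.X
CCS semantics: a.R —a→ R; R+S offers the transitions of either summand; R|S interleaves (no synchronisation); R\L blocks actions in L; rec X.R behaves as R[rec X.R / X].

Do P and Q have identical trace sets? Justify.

P's transition system — 2 states:
  m0 = rec X. a.0 + b.0 + (0 + 0 + (0\{a} + 0)) + b.X | ··a··> m1, ··b··> m0, ··b··> m1
  m1 = 0 | ∅
Q's transition system — 2 states:
  n0 = rec X. a.0 + b.0 + (0 + 0 + 0\{a}) + b.X | ··a··> n1, ··b··> n0, ··b··> n1
  n1 = 0 | ∅
Coarsest stable partition (strong bisimilarity classes):
  B0 = {m0, n0}
  B1 = {m1, n1}
m0 ∈ B0, n0 ∈ B0 → same block
Bisimilar ⇒ trace-equivalent.

YES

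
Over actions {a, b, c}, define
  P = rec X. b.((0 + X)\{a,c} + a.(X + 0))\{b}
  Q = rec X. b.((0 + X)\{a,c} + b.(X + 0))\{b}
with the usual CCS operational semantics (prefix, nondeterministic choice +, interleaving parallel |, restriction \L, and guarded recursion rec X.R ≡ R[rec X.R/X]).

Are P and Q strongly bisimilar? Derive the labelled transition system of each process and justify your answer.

Reachable graph of P (3 states):
  p0 = rec X. b.((0 + X)\{a,c} + a.(X + 0))\{b} :: --b--▸ p1
  p1 = ((0 + (rec X. b.((0 + X)\{a,c} + a.(X + 0))\{b}))\{a,c} + a.((rec X. b.((0 + X)\{a,c} + a.(X + 0))\{b}) + 0))\{b} :: --a--▸ p2
  p2 = ((rec X. b.((0 + X)\{a,c} + a.(X + 0))\{b}) + 0)\{b} :: (no moves)
Reachable graph of Q (2 states):
  q0 = rec X. b.((0 + X)\{a,c} + b.(X + 0))\{b} :: --b--▸ q1
  q1 = ((0 + (rec X. b.((0 + X)\{a,c} + b.(X + 0))\{b}))\{a,c} + b.((rec X. b.((0 + X)\{a,c} + b.(X + 0))\{b}) + 0))\{b} :: (no moves)
Bisimilarity quotient blocks:
  B0 = {p0}
  B1 = {p1}
  B2 = {p2, q1}
  B3 = {q0}
p0 ∈ B0, q0 ∈ B3 → different blocks

P ≁ Q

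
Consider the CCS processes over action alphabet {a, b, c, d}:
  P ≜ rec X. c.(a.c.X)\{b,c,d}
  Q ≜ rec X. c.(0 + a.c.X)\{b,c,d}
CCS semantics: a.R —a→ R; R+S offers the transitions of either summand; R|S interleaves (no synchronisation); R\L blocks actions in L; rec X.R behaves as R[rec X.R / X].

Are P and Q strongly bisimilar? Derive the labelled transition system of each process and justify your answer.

P ~ Q

LTS(P): 3 reachable states
  m0 = rec X. c.(a.c.X)\{b,c,d} | —c→ m1
  m1 = (a.c.(rec X. c.(a.c.X)\{b,c,d}))\{b,c,d} | —a→ m2
  m2 = (c.(rec X. c.(a.c.X)\{b,c,d}))\{b,c,d} | deadlocked
LTS(Q): 3 reachable states
  n0 = rec X. c.(0 + a.c.X)\{b,c,d} | —c→ n1
  n1 = (0 + a.c.(rec X. c.(0 + a.c.X)\{b,c,d}))\{b,c,d} | —a→ n2
  n2 = (c.(rec X. c.(0 + a.c.X)\{b,c,d}))\{b,c,d} | deadlocked
Bisimilarity quotient blocks:
  B0 = {m0, n0}
  B1 = {m1, n1}
  B2 = {m2, n2}
m0 ∈ B0, n0 ∈ B0 → same block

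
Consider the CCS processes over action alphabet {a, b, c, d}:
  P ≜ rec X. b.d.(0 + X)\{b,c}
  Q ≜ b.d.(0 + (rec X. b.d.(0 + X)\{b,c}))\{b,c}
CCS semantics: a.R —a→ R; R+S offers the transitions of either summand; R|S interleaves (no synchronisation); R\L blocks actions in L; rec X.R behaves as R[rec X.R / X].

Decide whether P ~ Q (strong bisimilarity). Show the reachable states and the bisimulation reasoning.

bisimilar

LTS(P): 3 reachable states
  u0 = rec X. b.d.(0 + X)\{b,c} → ··b··> u1
  u1 = d.(0 + (rec X. b.d.(0 + X)\{b,c}))\{b,c} → ··d··> u2
  u2 = (0 + (rec X. b.d.(0 + X)\{b,c}))\{b,c} → (no moves)
LTS(Q): 3 reachable states
  v0 = b.d.(0 + (rec X. b.d.(0 + X)\{b,c}))\{b,c} → ··b··> v1
  v1 = d.(0 + (rec X. b.d.(0 + X)\{b,c}))\{b,c} → ··d··> v2
  v2 = (0 + (rec X. b.d.(0 + X)\{b,c}))\{b,c} → (no moves)
Bisimilarity quotient blocks:
  B0 = {u0, v0}
  B1 = {u1, v1}
  B2 = {u2, v2}
u0 ∈ B0, v0 ∈ B0 → same block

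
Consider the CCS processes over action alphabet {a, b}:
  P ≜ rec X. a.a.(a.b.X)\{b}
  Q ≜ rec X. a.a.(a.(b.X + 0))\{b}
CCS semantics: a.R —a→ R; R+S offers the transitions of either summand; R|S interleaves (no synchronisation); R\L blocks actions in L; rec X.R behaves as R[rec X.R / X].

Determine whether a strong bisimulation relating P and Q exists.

P ~ Q

Reachable graph of P (4 states):
  s0 = rec X. a.a.(a.b.X)\{b} :: ··a··> s1
  s1 = a.(a.b.(rec X. a.a.(a.b.X)\{b}))\{b} :: ··a··> s2
  s2 = (a.b.(rec X. a.a.(a.b.X)\{b}))\{b} :: ··a··> s3
  s3 = (b.(rec X. a.a.(a.b.X)\{b}))\{b} :: ·
Reachable graph of Q (4 states):
  t0 = rec X. a.a.(a.(b.X + 0))\{b} :: ··a··> t1
  t1 = a.(a.(b.(rec X. a.a.(a.(b.X + 0))\{b}) + 0))\{b} :: ··a··> t2
  t2 = (a.(b.(rec X. a.a.(a.(b.X + 0))\{b}) + 0))\{b} :: ··a··> t3
  t3 = (b.(rec X. a.a.(a.(b.X + 0))\{b}) + 0)\{b} :: ·
Bisimilarity quotient blocks:
  B0 = {s0, t0}
  B1 = {s1, t1}
  B2 = {s2, t2}
  B3 = {s3, t3}
s0 ∈ B0, t0 ∈ B0 → same block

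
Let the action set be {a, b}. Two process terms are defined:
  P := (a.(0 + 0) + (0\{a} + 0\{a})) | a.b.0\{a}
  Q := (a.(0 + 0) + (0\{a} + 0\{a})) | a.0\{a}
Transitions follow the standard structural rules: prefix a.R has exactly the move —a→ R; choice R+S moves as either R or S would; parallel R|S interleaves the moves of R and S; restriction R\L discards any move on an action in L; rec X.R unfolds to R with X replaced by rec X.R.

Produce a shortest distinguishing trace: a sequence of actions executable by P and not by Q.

ab

Reachable graph of P (6 states):
  s0 = (a.(0 + 0) + (0\{a} + 0\{a})) | a.b.0\{a} ⊢ --a--▸ s1, --a--▸ s2
  s1 = (0 + 0) | a.b.0\{a} ⊢ --a--▸ s3
  s2 = (a.(0 + 0) + (0\{a} + 0\{a})) | b.0\{a} ⊢ --a--▸ s3, --b--▸ s4
  s3 = (0 + 0) | b.0\{a} ⊢ --b--▸ s5
  s4 = (a.(0 + 0) + (0\{a} + 0\{a})) | 0\{a} ⊢ --a--▸ s5
  s5 = (0 + 0) | 0\{a} ⊢ stopped
Reachable graph of Q (4 states):
  t0 = (a.(0 + 0) + (0\{a} + 0\{a})) | a.0\{a} ⊢ --a--▸ t1, --a--▸ t2
  t1 = (0 + 0) | a.0\{a} ⊢ --a--▸ t3
  t2 = (a.(0 + 0) + (0\{a} + 0\{a})) | 0\{a} ⊢ --a--▸ t3
  t3 = (0 + 0) | 0\{a} ⊢ stopped
Run σ = ⟨ab⟩ on P: start {s0}
  step 1 (a): {s1, s2}
  step 2 (b): {s4}
  — P admits the full trace.
Run σ = ⟨ab⟩ on Q: start {t0}
  step 1 (a): {t1, t2}
  step 2 (b): ∅ (Q stuck)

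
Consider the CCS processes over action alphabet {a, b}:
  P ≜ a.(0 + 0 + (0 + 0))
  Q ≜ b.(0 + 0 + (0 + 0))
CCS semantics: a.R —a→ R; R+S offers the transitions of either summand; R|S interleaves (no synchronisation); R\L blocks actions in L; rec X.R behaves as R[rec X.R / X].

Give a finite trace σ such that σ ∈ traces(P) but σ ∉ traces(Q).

a

P's transition system — 2 states:
  m0 = a.(0 + 0 + (0 + 0)) ⊢ --a--▸ m1
  m1 = 0 + 0 + (0 + 0) ⊢ ∅
Q's transition system — 2 states:
  n0 = b.(0 + 0 + (0 + 0)) ⊢ --b--▸ n1
  n1 = 0 + 0 + (0 + 0) ⊢ ∅
Trace ⟨a⟩ through P, begin at {m0}:
  after a @ step 1: {m1}
  — P admits the full trace.
Trace ⟨a⟩ through Q, begin at {n0}:
  after a @ step 1: ∅ (Q stuck)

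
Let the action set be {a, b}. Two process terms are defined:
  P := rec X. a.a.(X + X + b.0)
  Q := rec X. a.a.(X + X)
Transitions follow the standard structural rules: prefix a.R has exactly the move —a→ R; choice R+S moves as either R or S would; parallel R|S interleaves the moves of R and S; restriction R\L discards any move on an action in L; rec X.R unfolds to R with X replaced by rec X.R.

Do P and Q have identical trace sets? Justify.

P's transition system — 4 states:
  u0 = rec X. a.a.(X + X + b.0) → -a-> u1
  u1 = a.((rec X. a.a.(X + X + b.0)) + (rec X. a.a.(X + X + b.0)) + b.0) → -a-> u2
  u2 = (rec X. a.a.(X + X + b.0)) + (rec X. a.a.(X + X + b.0)) + b.0 → -a-> u1, -b-> u3
  u3 = 0 → (no moves)
Q's transition system — 3 states:
  v0 = rec X. a.a.(X + X) → -a-> v1
  v1 = a.((rec X. a.a.(X + X)) + (rec X. a.a.(X + X))) → -a-> v2
  v2 = (rec X. a.a.(X + X)) + (rec X. a.a.(X + X)) → -a-> v1
Executing aab from P (initial set {u0}):
  step 1 (a): {u1}
  step 2 (a): {u2}
  step 3 (b): {u3}
  P completes σ.
Executing aab from Q (initial set {v0}):
  step 1 (a): {v1}
  step 2 (a): {v2}
  step 3 (b): ∅  — Q cannot continue

traces(P) ≠ traces(Q) — witness ⟨aab⟩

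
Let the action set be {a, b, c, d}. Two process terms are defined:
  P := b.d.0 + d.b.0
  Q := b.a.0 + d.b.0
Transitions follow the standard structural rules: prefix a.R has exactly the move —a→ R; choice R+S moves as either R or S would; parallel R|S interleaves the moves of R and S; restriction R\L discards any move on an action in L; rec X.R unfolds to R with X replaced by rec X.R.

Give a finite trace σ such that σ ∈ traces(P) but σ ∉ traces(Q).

P's transition system — 4 states:
  s0 = b.d.0 + d.b.0 :: =b=> s1, =d=> s2
  s1 = d.0 :: =d=> s3
  s2 = b.0 :: =b=> s3
  s3 = 0 :: ·
Q's transition system — 4 states:
  t0 = b.a.0 + d.b.0 :: =b=> t1, =d=> t2
  t1 = a.0 :: =a=> t3
  t2 = b.0 :: =b=> t3
  t3 = 0 :: ·
Trace ⟨bd⟩ through P, begin at {s0}:
  after b @ step 1: {s1}
  after d @ step 2: {s3}
  — P admits the full trace.
Trace ⟨bd⟩ through Q, begin at {t0}:
  after b @ step 1: {t1}
  after d @ step 2: ∅  — Q cannot continue

bd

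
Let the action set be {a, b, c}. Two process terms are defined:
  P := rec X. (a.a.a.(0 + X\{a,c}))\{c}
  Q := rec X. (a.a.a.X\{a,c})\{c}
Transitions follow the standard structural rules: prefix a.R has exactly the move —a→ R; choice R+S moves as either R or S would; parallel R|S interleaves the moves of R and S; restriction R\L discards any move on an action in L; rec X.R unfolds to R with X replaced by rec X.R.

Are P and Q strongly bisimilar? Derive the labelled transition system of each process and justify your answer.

P ~ Q

P's transition system — 4 states:
  s0 = rec X. (a.a.a.(0 + X\{a,c}))\{c} ⊢ ··a··> s1
  s1 = (a.a.(0 + (rec X. (a.a.a.(0 + X\{a,c}))\{c})\{a,c}))\{c} ⊢ ··a··> s2
  s2 = (a.(0 + (rec X. (a.a.a.(0 + X\{a,c}))\{c})\{a,c}))\{c} ⊢ ··a··> s3
  s3 = (0 + (rec X. (a.a.a.(0 + X\{a,c}))\{c})\{a,c})\{c} ⊢ stopped
Q's transition system — 4 states:
  t0 = rec X. (a.a.a.X\{a,c})\{c} ⊢ ··a··> t1
  t1 = (a.a.(rec X. (a.a.a.X\{a,c})\{c})\{a,c})\{c} ⊢ ··a··> t2
  t2 = (a.(rec X. (a.a.a.X\{a,c})\{c})\{a,c})\{c} ⊢ ··a··> t3
  t3 = (rec X. (a.a.a.X\{a,c})\{c})\{a,c}\{c} ⊢ stopped
Coarsest stable partition (strong bisimilarity classes):
  B0 = {s0, t0}
  B1 = {s1, t1}
  B2 = {s2, t2}
  B3 = {s3, t3}
s0 ∈ B0, t0 ∈ B0 → same block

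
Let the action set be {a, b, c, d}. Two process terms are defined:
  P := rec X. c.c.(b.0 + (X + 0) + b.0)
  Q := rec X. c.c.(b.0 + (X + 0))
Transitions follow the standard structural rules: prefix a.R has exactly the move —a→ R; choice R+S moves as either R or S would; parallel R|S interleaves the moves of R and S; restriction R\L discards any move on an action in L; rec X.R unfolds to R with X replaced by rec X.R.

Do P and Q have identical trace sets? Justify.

trace-equivalent

P's transition system — 4 states:
  p0 = rec X. c.c.(b.0 + (X + 0) + b.0) :: —c→ p1
  p1 = c.(b.0 + ((rec X. c.c.(b.0 + (X + 0) + b.0)) + 0) + b.0) :: —c→ p2
  p2 = b.0 + ((rec X. c.c.(b.0 + (X + 0) + b.0)) + 0) + b.0 :: —b→ p3, —c→ p1
  p3 = 0 :: ·
Q's transition system — 4 states:
  q0 = rec X. c.c.(b.0 + (X + 0)) :: —c→ q1
  q1 = c.(b.0 + ((rec X. c.c.(b.0 + (X + 0))) + 0)) :: —c→ q2
  q2 = b.0 + ((rec X. c.c.(b.0 + (X + 0))) + 0) :: —b→ q3, —c→ q1
  q3 = 0 :: ·
Bisimilarity quotient blocks:
  B0 = {p0, q0}
  B1 = {p1, q1}
  B2 = {p2, q2}
  B3 = {p3, q3}
p0 ∈ B0, q0 ∈ B0 → same block
Bisimilar ⇒ trace-equivalent.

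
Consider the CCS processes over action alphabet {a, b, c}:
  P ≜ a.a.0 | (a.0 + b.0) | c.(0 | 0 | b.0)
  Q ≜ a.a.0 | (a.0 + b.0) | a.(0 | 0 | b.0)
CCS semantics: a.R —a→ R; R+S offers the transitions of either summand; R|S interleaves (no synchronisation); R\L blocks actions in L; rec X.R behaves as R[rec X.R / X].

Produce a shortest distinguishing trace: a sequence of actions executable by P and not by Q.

Reachable graph of P (18 states):
  m0 = a.a.0 | (a.0 + b.0) | c.(0 | 0 | b.0) → ··a··> m1, ··a··> m2, ··b··> m2, ··c··> m3
  m1 = a.0 | (a.0 + b.0) | c.(0 | 0 | b.0) → ··a··> m4, ··a··> m5, ··b··> m5, ··c··> m6
  m2 = a.a.0 | 0 | c.(0 | 0 | b.0) → ··a··> m5, ··c··> m7
  m3 = a.a.0 | (a.0 + b.0) | (0 | 0 | b.0) → ··a··> m6, ··a··> m7, ··b··> m7, ··b··> m8
  m4 = 0 | (a.0 + b.0) | c.(0 | 0 | b.0) → ··a··> m9, ··b··> m9, ··c··> m10
  m5 = a.0 | 0 | c.(0 | 0 | b.0) → ··a··> m9, ··c··> m11
  m6 = a.0 | (a.0 + b.0) | (0 | 0 | b.0) → ··a··> m10, ··a··> m11, ··b··> m11, ··b··> m12
  m7 = a.a.0 | 0 | (0 | 0 | b.0) → ··a··> m11, ··b··> m13
  m8 = a.a.0 | (a.0 + b.0) | (0 | 0 | 0) → ··a··> m12, ··a··> m13, ··b··> m13
  m9 = 0 | 0 | c.(0 | 0 | b.0) → ··c··> m14
  m10 = 0 | (a.0 + b.0) | (0 | 0 | b.0) → ··a··> m14, ··b··> m14, ··b··> m15
  m11 = a.0 | 0 | (0 | 0 | b.0) → ··a··> m14, ··b··> m16
  m12 = a.0 | (a.0 + b.0) | (0 | 0 | 0) → ··a··> m15, ··a··> m16, ··b··> m16
  m13 = a.a.0 | 0 | (0 | 0 | 0) → ··a··> m16
  m14 = 0 | 0 | (0 | 0 | b.0) → ··b··> m17
  m15 = 0 | (a.0 + b.0) | (0 | 0 | 0) → ··a··> m17, ··b··> m17
  m16 = a.0 | 0 | (0 | 0 | 0) → ··a··> m17
  m17 = 0 | 0 | (0 | 0 | 0) → ∅
Reachable graph of Q (18 states):
  n0 = a.a.0 | (a.0 + b.0) | a.(0 | 0 | b.0) → ··a··> n1, ··a··> n2, ··a··> n3, ··b··> n3
  n1 = a.0 | (a.0 + b.0) | a.(0 | 0 | b.0) → ··a··> n4, ··a··> n5, ··a··> n6, ··b··> n6
  n2 = a.a.0 | (a.0 + b.0) | (0 | 0 | b.0) → ··a··> n5, ··a··> n7, ··b··> n7, ··b··> n8
  n3 = a.a.0 | 0 | a.(0 | 0 | b.0) → ··a··> n6, ··a··> n7
  n4 = 0 | (a.0 + b.0) | a.(0 | 0 | b.0) → ··a··> n10, ··a··> n9, ··b··> n10
  n5 = a.0 | (a.0 + b.0) | (0 | 0 | b.0) → ··a··> n11, ··a··> n9, ··b··> n11, ··b··> n12
  n6 = a.0 | 0 | a.(0 | 0 | b.0) → ··a··> n10, ··a··> n11
  n7 = a.a.0 | 0 | (0 | 0 | b.0) → ··a··> n11, ··b··> n13
  n8 = a.a.0 | (a.0 + b.0) | (0 | 0 | 0) → ··a··> n12, ··a··> n13, ··b··> n13
  n9 = 0 | (a.0 + b.0) | (0 | 0 | b.0) → ··a··> n14, ··b··> n14, ··b··> n15
  n10 = 0 | 0 | a.(0 | 0 | b.0) → ··a··> n14
  n11 = a.0 | 0 | (0 | 0 | b.0) → ··a··> n14, ··b··> n16
  n12 = a.0 | (a.0 + b.0) | (0 | 0 | 0) → ··a··> n15, ··a··> n16, ··b··> n16
  n13 = a.a.0 | 0 | (0 | 0 | 0) → ··a··> n16
  n14 = 0 | 0 | (0 | 0 | b.0) → ··b··> n17
  n15 = 0 | (a.0 + b.0) | (0 | 0 | 0) → ··a··> n17, ··b··> n17
  n16 = a.0 | 0 | (0 | 0 | 0) → ··a··> n17
  n17 = 0 | 0 | (0 | 0 | 0) → ∅
Executing c from P (initial set {m0}):
  step 1 (c): {m3}
  — P admits the full trace.
Executing c from Q (initial set {n0}):
  step 1 (c): no successor for Q

c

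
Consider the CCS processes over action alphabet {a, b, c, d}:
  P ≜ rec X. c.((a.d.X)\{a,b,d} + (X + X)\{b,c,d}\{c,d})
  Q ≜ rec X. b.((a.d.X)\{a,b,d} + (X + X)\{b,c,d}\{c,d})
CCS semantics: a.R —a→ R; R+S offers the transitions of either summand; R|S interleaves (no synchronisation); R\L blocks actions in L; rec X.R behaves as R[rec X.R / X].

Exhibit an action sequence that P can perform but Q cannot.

P's transition system — 2 states:
  m0 = rec X. c.((a.d.X)\{a,b,d} + (X + X)\{b,c,d}\{c,d}) → --c--▸ m1
  m1 = (a.d.(rec X. c.((a.d.X)\{a,b,d} + (X + X)\{b,c,d}\{c,d})))\{a,b,d} + ((rec X. c.((a.d.X)\{a,b,d} + (X + X)\{b,c,d}\{c,d})) + (rec X. c.((a.d.X)\{a,b,d} + (X + X)\{b,c,d}\{c,d})))\{b,c,d}\{c,d} → (no moves)
Q's transition system — 2 states:
  n0 = rec X. b.((a.d.X)\{a,b,d} + (X + X)\{b,c,d}\{c,d}) → --b--▸ n1
  n1 = (a.d.(rec X. b.((a.d.X)\{a,b,d} + (X + X)\{b,c,d}\{c,d})))\{a,b,d} + ((rec X. b.((a.d.X)\{a,b,d} + (X + X)\{b,c,d}\{c,d})) + (rec X. b.((a.d.X)\{a,b,d} + (X + X)\{b,c,d}\{c,d})))\{b,c,d}\{c,d} → (no moves)
Run σ = ⟨c⟩ on P: start {m0}
  step 1 (c): {m1}
  P completes σ.
Run σ = ⟨c⟩ on Q: start {n0}
  step 1 (c): no successor for Q

c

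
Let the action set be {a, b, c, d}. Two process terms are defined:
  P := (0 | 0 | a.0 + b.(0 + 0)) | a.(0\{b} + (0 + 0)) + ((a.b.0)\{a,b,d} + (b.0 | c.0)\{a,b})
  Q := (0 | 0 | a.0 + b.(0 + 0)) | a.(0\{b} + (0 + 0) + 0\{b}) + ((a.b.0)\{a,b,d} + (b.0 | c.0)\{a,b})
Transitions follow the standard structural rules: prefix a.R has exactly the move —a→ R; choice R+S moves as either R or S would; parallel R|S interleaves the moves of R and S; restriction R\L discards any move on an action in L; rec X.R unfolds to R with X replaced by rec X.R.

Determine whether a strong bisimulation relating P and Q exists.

bisimilar

Reachable graph of P (7 states):
  p0 = (0 | 0 | a.0 + b.(0 + 0)) | a.(0\{b} + (0 + 0)) + ((a.b.0)\{a,b,d} + (b.0 | c.0)\{a,b}) → ··a··> p1, ··a··> p2, ··b··> p3, ··c··> p4
  p1 = (0 | 0 | a.0 + b.(0 + 0)) | (0\{b} + (0 + 0)) → ··a··> p5, ··b··> p6
  p2 = 0 | 0 | 0 | a.(0\{b} + (0 + 0)) → ··a··> p5
  p3 = (0 + 0) | a.(0\{b} + (0 + 0)) → ··a··> p6
  p4 = (b.0 | 0)\{a,b} → (no moves)
  p5 = 0 | 0 | 0 | (0\{b} + (0 + 0)) → (no moves)
  p6 = (0 + 0) | (0\{b} + (0 + 0)) → (no moves)
Reachable graph of Q (7 states):
  q0 = (0 | 0 | a.0 + b.(0 + 0)) | a.(0\{b} + (0 + 0) + 0\{b}) + ((a.b.0)\{a,b,d} + (b.0 | c.0)\{a,b}) → ··a··> q1, ··a··> q2, ··b··> q3, ··c··> q4
  q1 = (0 | 0 | a.0 + b.(0 + 0)) | (0\{b} + (0 + 0) + 0\{b}) → ··a··> q5, ··b··> q6
  q2 = 0 | 0 | 0 | a.(0\{b} + (0 + 0) + 0\{b}) → ··a··> q5
  q3 = (0 + 0) | a.(0\{b} + (0 + 0) + 0\{b}) → ··a··> q6
  q4 = (b.0 | 0)\{a,b} → (no moves)
  q5 = 0 | 0 | 0 | (0\{b} + (0 + 0) + 0\{b}) → (no moves)
  q6 = (0 + 0) | (0\{b} + (0 + 0) + 0\{b}) → (no moves)
Coarsest stable partition (strong bisimilarity classes):
  B0 = {p0, q0}
  B1 = {p2, p3, q2, q3}
  B2 = {p4, p5, p6, q4, q5, q6}
  B3 = {p1, q1}
p0 ∈ B0, q0 ∈ B0 → same block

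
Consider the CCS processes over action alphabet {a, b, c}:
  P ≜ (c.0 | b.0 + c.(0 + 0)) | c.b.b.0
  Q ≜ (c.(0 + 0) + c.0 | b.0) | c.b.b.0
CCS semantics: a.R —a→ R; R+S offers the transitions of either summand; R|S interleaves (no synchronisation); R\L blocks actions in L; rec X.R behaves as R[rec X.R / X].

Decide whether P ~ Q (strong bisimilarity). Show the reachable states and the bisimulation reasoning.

P's transition system — 20 states:
  s0 = (c.0 | b.0 + c.(0 + 0)) | c.b.b.0 | ··b··> s1, ··c··> s2, ··c··> s3, ··c··> s4
  s1 = c.0 | 0 | c.b.b.0 | ··c··> s5, ··c··> s6
  s2 = (0 + 0) | c.b.b.0 | ··c··> s7
  s3 = (c.0 | b.0 + c.(0 + 0)) | b.b.0 | ··b··> s6, ··b··> s8, ··c··> s7, ··c··> s9
  s4 = 0 | b.0 | c.b.b.0 | ··b··> s5, ··c··> s9
  s5 = 0 | 0 | c.b.b.0 | ··c··> s10
  s6 = c.0 | 0 | b.b.0 | ··b··> s11, ··c··> s10
  s7 = (0 + 0) | b.b.0 | ··b··> s12
  s8 = (c.0 | b.0 + c.(0 + 0)) | b.0 | ··b··> s11, ··b··> s13, ··c··> s12, ··c··> s14
  s9 = 0 | b.0 | b.b.0 | ··b··> s10, ··b··> s14
  s10 = 0 | 0 | b.b.0 | ··b··> s15
  s11 = c.0 | 0 | b.0 | ··b··> s16, ··c··> s15
  s12 = (0 + 0) | b.0 | ··b··> s17
  s13 = (c.0 | b.0 + c.(0 + 0)) | 0 | ··b··> s16, ··c··> s17, ··c··> s18
  s14 = 0 | b.0 | b.0 | ··b··> s15, ··b··> s18
  s15 = 0 | 0 | b.0 | ··b··> s19
  s16 = c.0 | 0 | 0 | ··c··> s19
  s17 = (0 + 0) | 0 | deadlocked
  s18 = 0 | b.0 | 0 | ··b··> s19
  s19 = 0 | 0 | 0 | deadlocked
Q's transition system — 20 states:
  t0 = (c.(0 + 0) + c.0 | b.0) | c.b.b.0 | ··b··> t1, ··c··> t2, ··c··> t3, ··c··> t4
  t1 = c.0 | 0 | c.b.b.0 | ··c··> t5, ··c··> t6
  t2 = (0 + 0) | c.b.b.0 | ··c··> t7
  t3 = (c.(0 + 0) + c.0 | b.0) | b.b.0 | ··b··> t6, ··b··> t8, ··c··> t7, ··c··> t9
  t4 = 0 | b.0 | c.b.b.0 | ··b··> t5, ··c··> t9
  t5 = 0 | 0 | c.b.b.0 | ··c··> t10
  t6 = c.0 | 0 | b.b.0 | ··b··> t11, ··c··> t10
  t7 = (0 + 0) | b.b.0 | ··b··> t12
  t8 = (c.(0 + 0) + c.0 | b.0) | b.0 | ··b··> t11, ··b··> t13, ··c··> t12, ··c··> t14
  t9 = 0 | b.0 | b.b.0 | ··b··> t10, ··b··> t14
  t10 = 0 | 0 | b.b.0 | ··b··> t15
  t11 = c.0 | 0 | b.0 | ··b··> t16, ··c··> t15
  t12 = (0 + 0) | b.0 | ··b··> t17
  t13 = (c.(0 + 0) + c.0 | b.0) | 0 | ··b··> t16, ··c··> t17, ··c··> t18
  t14 = 0 | b.0 | b.0 | ··b··> t15, ··b··> t18
  t15 = 0 | 0 | b.0 | ··b··> t19
  t16 = c.0 | 0 | 0 | ··c··> t19
  t17 = (0 + 0) | 0 | deadlocked
  t18 = 0 | b.0 | 0 | ··b··> t19
  t19 = 0 | 0 | 0 | deadlocked
Coarsest stable partition (strong bisimilarity classes):
  B0 = {s0, t0}
  B1 = {s1, t1}
  B2 = {s2, s5, t2, t5}
  B3 = {s10, s14, s7, t10, t14, t7}
  B4 = {s12, s15, s18, t12, t15, t18}
  B5 = {s17, s19, t17, t19}
  B6 = {s6, t6}
  B7 = {s11, t11}
  B8 = {s16, t16}
  B9 = {s4, t4}
  B10 = {s9, t9}
  B11 = {s3, t3}
  B12 = {s8, t8}
  B13 = {s13, t13}
s0 ∈ B0, t0 ∈ B0 → same block

P ~ Q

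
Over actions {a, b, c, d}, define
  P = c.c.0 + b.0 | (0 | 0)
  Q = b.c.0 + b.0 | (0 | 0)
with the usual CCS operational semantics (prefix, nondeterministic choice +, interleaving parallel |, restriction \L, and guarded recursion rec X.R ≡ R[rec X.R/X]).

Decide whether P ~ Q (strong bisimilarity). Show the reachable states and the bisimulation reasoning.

not bisimilar

Reachable graph of P (4 states):
  m0 = c.c.0 + b.0 | (0 | 0) | —b→ m1, —c→ m2
  m1 = 0 | (0 | 0) | stopped
  m2 = c.0 | —c→ m3
  m3 = 0 | stopped
Reachable graph of Q (4 states):
  n0 = b.c.0 + b.0 | (0 | 0) | —b→ n1, —b→ n2
  n1 = 0 | (0 | 0) | stopped
  n2 = c.0 | —c→ n3
  n3 = 0 | stopped
Partition-refinement fixed point:
  B0 = {m0}
  B1 = {m1, m3, n1, n3}
  B2 = {m2, n2}
  B3 = {n0}
m0 ∈ B0, n0 ∈ B3 → different blocks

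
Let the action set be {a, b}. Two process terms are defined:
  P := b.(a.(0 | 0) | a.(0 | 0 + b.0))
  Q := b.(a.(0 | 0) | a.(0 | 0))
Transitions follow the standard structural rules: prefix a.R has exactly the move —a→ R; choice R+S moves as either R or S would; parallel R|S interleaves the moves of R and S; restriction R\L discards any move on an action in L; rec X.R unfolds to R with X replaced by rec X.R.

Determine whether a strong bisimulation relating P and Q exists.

LTS(P): 7 reachable states
  p0 = b.(a.(0 | 0) | a.(0 | 0 + b.0)) ⊢ --b--▸ p1
  p1 = a.(0 | 0) | a.(0 | 0 + b.0) ⊢ --a--▸ p2, --a--▸ p3
  p2 = 0 | 0 | a.(0 | 0 + b.0) ⊢ --a--▸ p4
  p3 = a.(0 | 0) | (0 | 0 + b.0) ⊢ --a--▸ p4, --b--▸ p5
  p4 = 0 | 0 | (0 | 0 + b.0) ⊢ --b--▸ p6
  p5 = a.(0 | 0) | 0 ⊢ --a--▸ p6
  p6 = 0 | 0 | 0 ⊢ deadlocked
LTS(Q): 5 reachable states
  q0 = b.(a.(0 | 0) | a.(0 | 0)) ⊢ --b--▸ q1
  q1 = a.(0 | 0) | a.(0 | 0) ⊢ --a--▸ q2, --a--▸ q3
  q2 = 0 | 0 | a.(0 | 0) ⊢ --a--▸ q4
  q3 = a.(0 | 0) | (0 | 0) ⊢ --a--▸ q4
  q4 = 0 | 0 | (0 | 0) ⊢ deadlocked
Coarsest stable partition (strong bisimilarity classes):
  B0 = {p0}
  B1 = {p1}
  B2 = {p2}
  B3 = {p4}
  B4 = {p6, q4}
  B5 = {p3}
  B6 = {p5, q2, q3}
  B7 = {q0}
  B8 = {q1}
p0 ∈ B0, q0 ∈ B7 → different blocks

P ≁ Q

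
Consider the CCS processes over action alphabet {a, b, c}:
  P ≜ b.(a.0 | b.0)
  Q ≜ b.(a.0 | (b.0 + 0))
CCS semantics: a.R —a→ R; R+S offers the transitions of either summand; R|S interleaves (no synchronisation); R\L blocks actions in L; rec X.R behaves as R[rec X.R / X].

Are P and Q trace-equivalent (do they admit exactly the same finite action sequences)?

trace-equivalent

LTS(P): 5 reachable states
  s0 = b.(a.0 | b.0) :: --b--▸ s1
  s1 = a.0 | b.0 :: --a--▸ s2, --b--▸ s3
  s2 = 0 | b.0 :: --b--▸ s4
  s3 = a.0 | 0 :: --a--▸ s4
  s4 = 0 | 0 :: (no moves)
LTS(Q): 5 reachable states
  t0 = b.(a.0 | (b.0 + 0)) :: --b--▸ t1
  t1 = a.0 | (b.0 + 0) :: --a--▸ t2, --b--▸ t3
  t2 = 0 | (b.0 + 0) :: --b--▸ t4
  t3 = a.0 | 0 :: --a--▸ t4
  t4 = 0 | 0 :: (no moves)
Partition-refinement fixed point:
  B0 = {s0, t0}
  B1 = {s1, t1}
  B2 = {s2, t2}
  B3 = {s4, t4}
  B4 = {s3, t3}
s0 ∈ B0, t0 ∈ B0 → same block
Bisimilar ⇒ trace-equivalent.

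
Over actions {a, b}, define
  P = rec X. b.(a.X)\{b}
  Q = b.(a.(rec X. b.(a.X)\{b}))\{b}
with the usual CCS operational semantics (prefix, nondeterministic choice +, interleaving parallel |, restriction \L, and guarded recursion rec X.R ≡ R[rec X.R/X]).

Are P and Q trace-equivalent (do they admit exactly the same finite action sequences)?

P's transition system — 3 states:
  p0 = rec X. b.(a.X)\{b} ⊢ -b-> p1
  p1 = (a.(rec X. b.(a.X)\{b}))\{b} ⊢ -a-> p2
  p2 = (rec X. b.(a.X)\{b})\{b} ⊢ stopped
Q's transition system — 3 states:
  q0 = b.(a.(rec X. b.(a.X)\{b}))\{b} ⊢ -b-> q1
  q1 = (a.(rec X. b.(a.X)\{b}))\{b} ⊢ -a-> q2
  q2 = (rec X. b.(a.X)\{b})\{b} ⊢ stopped
Bisimilarity quotient blocks:
  B0 = {p0, q0}
  B1 = {p1, q1}
  B2 = {p2, q2}
p0 ∈ B0, q0 ∈ B0 → same block
Bisimilar ⇒ trace-equivalent.

trace-equivalent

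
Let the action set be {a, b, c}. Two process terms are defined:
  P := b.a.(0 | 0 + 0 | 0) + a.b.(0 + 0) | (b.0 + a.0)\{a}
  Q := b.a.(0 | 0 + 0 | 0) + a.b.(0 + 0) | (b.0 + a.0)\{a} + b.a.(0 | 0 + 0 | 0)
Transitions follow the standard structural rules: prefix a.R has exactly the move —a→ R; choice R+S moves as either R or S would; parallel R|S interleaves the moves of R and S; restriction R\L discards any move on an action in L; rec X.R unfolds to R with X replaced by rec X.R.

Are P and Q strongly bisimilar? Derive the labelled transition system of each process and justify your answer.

bisimilar

P's transition system — 8 states:
  s0 = b.a.(0 | 0 + 0 | 0) + a.b.(0 + 0) | (b.0 + a.0)\{a} → --a--▸ s1, --b--▸ s2, --b--▸ s3
  s1 = b.(0 + 0) | (b.0 + a.0)\{a} → --b--▸ s4, --b--▸ s5
  s2 = a.(0 | 0 + 0 | 0) → --a--▸ s6
  s3 = a.b.(0 + 0) | 0\{a} → --a--▸ s5
  s4 = (0 + 0) | (b.0 + a.0)\{a} → --b--▸ s7
  s5 = b.(0 + 0) | 0\{a} → --b--▸ s7
  s6 = 0 | 0 + 0 | 0 → ·
  s7 = (0 + 0) | 0\{a} → ·
Q's transition system — 8 states:
  t0 = b.a.(0 | 0 + 0 | 0) + a.b.(0 + 0) | (b.0 + a.0)\{a} + b.a.(0 | 0 + 0 | 0) → --a--▸ t1, --b--▸ t2, --b--▸ t3
  t1 = b.(0 + 0) | (b.0 + a.0)\{a} → --b--▸ t4, --b--▸ t5
  t2 = a.(0 | 0 + 0 | 0) → --a--▸ t6
  t3 = a.b.(0 + 0) | 0\{a} → --a--▸ t5
  t4 = (0 + 0) | (b.0 + a.0)\{a} → --b--▸ t7
  t5 = b.(0 + 0) | 0\{a} → --b--▸ t7
  t6 = 0 | 0 + 0 | 0 → ·
  t7 = (0 + 0) | 0\{a} → ·
Bisimilarity quotient blocks:
  B0 = {s0, t0}
  B1 = {s2, t2}
  B2 = {s6, s7, t6, t7}
  B3 = {s3, t3}
  B4 = {s4, s5, t4, t5}
  B5 = {s1, t1}
s0 ∈ B0, t0 ∈ B0 → same block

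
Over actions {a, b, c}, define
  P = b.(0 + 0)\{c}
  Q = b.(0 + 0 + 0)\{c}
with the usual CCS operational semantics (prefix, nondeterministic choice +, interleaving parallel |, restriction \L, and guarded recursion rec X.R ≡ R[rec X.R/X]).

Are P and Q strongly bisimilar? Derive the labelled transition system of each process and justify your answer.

YES

Reachable graph of P (2 states):
  p0 = b.(0 + 0)\{c} | =b=> p1
  p1 = (0 + 0)\{c} | deadlocked
Reachable graph of Q (2 states):
  q0 = b.(0 + 0 + 0)\{c} | =b=> q1
  q1 = (0 + 0 + 0)\{c} | deadlocked
Coarsest stable partition (strong bisimilarity classes):
  B0 = {p0, q0}
  B1 = {p1, q1}
p0 ∈ B0, q0 ∈ B0 → same block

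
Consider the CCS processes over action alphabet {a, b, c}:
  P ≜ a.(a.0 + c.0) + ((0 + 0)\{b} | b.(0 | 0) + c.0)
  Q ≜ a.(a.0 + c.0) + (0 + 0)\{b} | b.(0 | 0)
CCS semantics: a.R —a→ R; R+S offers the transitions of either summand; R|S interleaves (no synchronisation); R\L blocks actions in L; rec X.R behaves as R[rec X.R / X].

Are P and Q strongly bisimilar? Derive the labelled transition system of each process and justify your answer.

LTS(P): 4 reachable states
  m0 = a.(a.0 + c.0) + ((0 + 0)\{b} | b.(0 | 0) + c.0) ⊢ ··a··> m1, ··b··> m2, ··c··> m3
  m1 = a.0 + c.0 ⊢ ··a··> m3, ··c··> m3
  m2 = (0 + 0)\{b} | (0 | 0) ⊢ deadlocked
  m3 = 0 ⊢ deadlocked
LTS(Q): 4 reachable states
  n0 = a.(a.0 + c.0) + (0 + 0)\{b} | b.(0 | 0) ⊢ ··a··> n1, ··b··> n2
  n1 = a.0 + c.0 ⊢ ··a··> n3, ··c··> n3
  n2 = (0 + 0)\{b} | (0 | 0) ⊢ deadlocked
  n3 = 0 ⊢ deadlocked
Partition-refinement fixed point:
  B0 = {m0}
  B1 = {m1, n1}
  B2 = {m2, m3, n2, n3}
  B3 = {n0}
m0 ∈ B0, n0 ∈ B3 → different blocks

not bisimilar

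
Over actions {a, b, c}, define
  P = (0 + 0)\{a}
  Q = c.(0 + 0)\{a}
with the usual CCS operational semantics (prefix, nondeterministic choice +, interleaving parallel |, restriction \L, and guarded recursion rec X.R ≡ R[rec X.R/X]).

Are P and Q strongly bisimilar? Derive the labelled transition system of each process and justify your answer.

Reachable graph of P (1 states):
  s0 = (0 + 0)\{a} ⊢ (no moves)
Reachable graph of Q (2 states):
  t0 = c.(0 + 0)\{a} ⊢ ··c··> t1
  t1 = (0 + 0)\{a} ⊢ (no moves)
Partition-refinement fixed point:
  B0 = {s0, t1}
  B1 = {t0}
s0 ∈ B0, t0 ∈ B1 → different blocks

not bisimilar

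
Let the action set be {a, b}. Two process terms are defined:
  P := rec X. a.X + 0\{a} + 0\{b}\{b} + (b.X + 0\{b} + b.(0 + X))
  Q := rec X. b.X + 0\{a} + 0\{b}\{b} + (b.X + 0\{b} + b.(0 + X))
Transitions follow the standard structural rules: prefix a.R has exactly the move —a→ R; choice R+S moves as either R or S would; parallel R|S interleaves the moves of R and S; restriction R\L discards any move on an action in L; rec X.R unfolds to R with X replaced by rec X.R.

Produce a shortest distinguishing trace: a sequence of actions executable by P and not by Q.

a

P's transition system — 2 states:
  p0 = rec X. a.X + 0\{a} + 0\{b}\{b} + (b.X + 0\{b} + b.(0 + X)) has moves —a→ p0, —b→ p0, —b→ p1
  p1 = 0 + (rec X. a.X + 0\{a} + 0\{b}\{b} + (b.X + 0\{b} + b.(0 + X))) has moves —a→ p0, —b→ p0, —b→ p1
Q's transition system — 2 states:
  q0 = rec X. b.X + 0\{a} + 0\{b}\{b} + (b.X + 0\{b} + b.(0 + X)) has moves —b→ q0, —b→ q1
  q1 = 0 + (rec X. b.X + 0\{a} + 0\{b}\{b} + (b.X + 0\{b} + b.(0 + X))) has moves —b→ q0, —b→ q1
Trace ⟨a⟩ through P, begin at {p0}:
  step 1 (a): {p0}
  — P admits the full trace.
Trace ⟨a⟩ through Q, begin at {q0}:
  step 1 (a): ∅  — Q cannot continue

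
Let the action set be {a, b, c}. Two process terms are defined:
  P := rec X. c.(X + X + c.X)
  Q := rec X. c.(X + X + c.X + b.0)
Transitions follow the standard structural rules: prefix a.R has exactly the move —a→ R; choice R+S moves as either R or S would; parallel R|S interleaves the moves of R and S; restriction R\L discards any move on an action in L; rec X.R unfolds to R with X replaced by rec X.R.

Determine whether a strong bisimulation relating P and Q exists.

not bisimilar

LTS(P): 2 reachable states
  m0 = rec X. c.(X + X + c.X) | --c--▸ m1
  m1 = (rec X. c.(X + X + c.X)) + (rec X. c.(X + X + c.X)) + c.(rec X. c.(X + X + c.X)) | --c--▸ m0, --c--▸ m1
LTS(Q): 3 reachable states
  n0 = rec X. c.(X + X + c.X + b.0) | --c--▸ n1
  n1 = (rec X. c.(X + X + c.X + b.0)) + (rec X. c.(X + X + c.X + b.0)) + c.(rec X. c.(X + X + c.X + b.0)) + b.0 | --b--▸ n2, --c--▸ n0, --c--▸ n1
  n2 = 0 | (no moves)
Coarsest stable partition (strong bisimilarity classes):
  B0 = {m0, m1}
  B1 = {n0}
  B2 = {n1}
  B3 = {n2}
m0 ∈ B0, n0 ∈ B1 → different blocks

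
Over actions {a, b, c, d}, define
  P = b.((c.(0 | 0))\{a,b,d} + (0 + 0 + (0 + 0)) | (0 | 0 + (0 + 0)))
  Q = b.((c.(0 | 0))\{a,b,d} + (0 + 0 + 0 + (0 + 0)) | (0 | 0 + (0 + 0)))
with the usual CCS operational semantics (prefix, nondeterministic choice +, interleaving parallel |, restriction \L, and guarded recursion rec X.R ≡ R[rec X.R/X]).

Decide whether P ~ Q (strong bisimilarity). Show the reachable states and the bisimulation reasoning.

YES

Reachable graph of P (3 states):
  m0 = b.((c.(0 | 0))\{a,b,d} + (0 + 0 + (0 + 0)) | (0 | 0 + (0 + 0))) :: ··b··> m1
  m1 = (c.(0 | 0))\{a,b,d} + (0 + 0 + (0 + 0)) | (0 | 0 + (0 + 0)) :: ··c··> m2
  m2 = (0 | 0)\{a,b,d} :: stopped
Reachable graph of Q (3 states):
  n0 = b.((c.(0 | 0))\{a,b,d} + (0 + 0 + 0 + (0 + 0)) | (0 | 0 + (0 + 0))) :: ··b··> n1
  n1 = (c.(0 | 0))\{a,b,d} + (0 + 0 + 0 + (0 + 0)) | (0 | 0 + (0 + 0)) :: ··c··> n2
  n2 = (0 | 0)\{a,b,d} :: stopped
Bisimilarity quotient blocks:
  B0 = {m0, n0}
  B1 = {m1, n1}
  B2 = {m2, n2}
m0 ∈ B0, n0 ∈ B0 → same block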